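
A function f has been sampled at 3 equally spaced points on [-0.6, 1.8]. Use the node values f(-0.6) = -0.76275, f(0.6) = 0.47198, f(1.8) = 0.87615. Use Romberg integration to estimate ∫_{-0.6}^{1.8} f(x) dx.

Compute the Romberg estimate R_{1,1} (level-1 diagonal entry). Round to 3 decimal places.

R_{0,0} (trapezoid, 1 panel, h=2.4000): 0.13608
R_{1,0} (trapezoid, 2 panels, h=1.2000): 0.63442
R_{1,1} = 0.63442 + (0.63442 − 0.13608)/3 = 0.80053

0.801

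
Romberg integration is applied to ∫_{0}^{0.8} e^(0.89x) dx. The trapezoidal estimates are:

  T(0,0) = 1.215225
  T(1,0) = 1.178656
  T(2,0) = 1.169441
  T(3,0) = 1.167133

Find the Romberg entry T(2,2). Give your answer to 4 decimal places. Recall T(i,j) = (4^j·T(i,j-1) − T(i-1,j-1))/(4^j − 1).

1.1664

T(1,1) = 1.178656 + (1.178656 − 1.215225)/3 = 1.166466
T(2,1) = 1.169441 + (1.169441 − 1.178656)/3 = 1.166369
T(2,2) = (16·1.166369 − 1.166466) / 15 = 1.166363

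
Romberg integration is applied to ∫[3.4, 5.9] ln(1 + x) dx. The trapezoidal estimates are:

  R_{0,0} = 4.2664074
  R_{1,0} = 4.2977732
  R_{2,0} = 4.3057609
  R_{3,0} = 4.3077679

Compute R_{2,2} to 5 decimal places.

4.30844

Richardson extrapolation on the trapezoidal column (denominator 4−1=3):
R_{1,1} = 4.2977732 + (4.2977732 − 4.2664074)/3 = 4.3082285
R_{2,1} = 4.3057609 + (4.3057609 − 4.2977732)/3 = 4.3084235
R_{2,2} = 4.3084235 + (4.3084235 − 4.3082285)/15 = 4.3084365
(Column j=1 coincides with Simpson's rule on the same nodes.)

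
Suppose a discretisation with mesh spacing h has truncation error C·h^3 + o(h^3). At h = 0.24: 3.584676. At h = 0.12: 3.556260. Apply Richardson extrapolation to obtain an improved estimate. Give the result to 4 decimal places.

The leading error scales as h^3; refining by a factor of 2 reduces it by 2^3 = 8.
Extrapolated value = (8·A(h/2) − A(h)) / (8 − 1)
= (8·3.556260 − 3.584676) / 7
= 24.865404 / 7 = 3.552201

3.5522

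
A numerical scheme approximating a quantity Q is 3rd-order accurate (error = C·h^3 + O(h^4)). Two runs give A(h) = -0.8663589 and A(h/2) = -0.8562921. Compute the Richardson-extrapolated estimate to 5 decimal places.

-0.85485

The leading error scales as h^3; refining by a factor of 2 reduces it by 2^3 = 8.
Extrapolated value = (8·A(h/2) − A(h)) / (8 − 1)
= (8·(-0.8562921) − (-0.8663589)) / 7
= -5.9839779 / 7 = -0.8548540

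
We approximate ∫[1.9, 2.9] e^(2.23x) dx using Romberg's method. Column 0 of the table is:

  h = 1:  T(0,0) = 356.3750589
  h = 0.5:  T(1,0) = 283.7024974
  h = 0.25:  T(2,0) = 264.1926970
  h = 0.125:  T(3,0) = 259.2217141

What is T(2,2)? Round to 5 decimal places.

257.57017

T(1,1) = (4·283.7024974 − 356.3750589) / 3 = 259.4783102
T(2,1) = 264.1926970 + (264.1926970 − 283.7024974)/3 = 257.6894302
T(2,2) = 257.6894302 + (257.6894302 − 259.4783102)/15 = 257.5701715
(Column j=1 coincides with Simpson's rule on the same nodes.)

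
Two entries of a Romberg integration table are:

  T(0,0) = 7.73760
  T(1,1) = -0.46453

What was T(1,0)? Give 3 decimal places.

1.586

From T(1,1) = (4·T(1,0) − T(0,0))/3, solve for T(1,0):
4·T(1,0) = 3·(-0.46453) + 7.73760 = 6.34401
T(1,0) = 1.58600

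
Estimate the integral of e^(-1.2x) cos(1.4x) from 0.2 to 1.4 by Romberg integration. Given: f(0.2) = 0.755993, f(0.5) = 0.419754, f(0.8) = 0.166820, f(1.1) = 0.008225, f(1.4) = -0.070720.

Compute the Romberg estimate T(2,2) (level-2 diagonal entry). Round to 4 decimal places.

0.2733

T(0,0) (trapezoid, 1 panel, h=1.2000): 0.411164
T(1,0) (trapezoid, 2 panels, h=0.6000): 0.305674
T(2,0) (trapezoid, 4 panels, h=0.3000): 0.281231
T(1,1) = 0.305674 + (0.305674 − 0.411164)/3 = 0.270511
T(2,1) = 0.281231 + (0.281231 − 0.305674)/3 = 0.273083
T(2,2) = 0.273083 + (0.273083 − 0.270511)/15 = 0.273254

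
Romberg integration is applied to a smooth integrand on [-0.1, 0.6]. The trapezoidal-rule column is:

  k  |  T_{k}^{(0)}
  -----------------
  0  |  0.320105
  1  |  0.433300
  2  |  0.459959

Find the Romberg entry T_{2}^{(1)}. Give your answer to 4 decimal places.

Richardson extrapolation on the trapezoidal column (denominator 4−1=3):
T_{2}^{(1)} = 0.459959 + (0.459959 − 0.433300)/3 = 0.468845

0.4688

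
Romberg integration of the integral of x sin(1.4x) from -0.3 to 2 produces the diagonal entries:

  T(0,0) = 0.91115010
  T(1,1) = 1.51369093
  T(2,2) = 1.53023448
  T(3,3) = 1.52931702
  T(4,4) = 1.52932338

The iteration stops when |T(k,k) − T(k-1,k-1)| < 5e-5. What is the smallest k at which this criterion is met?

|T(1,1) − T(0,0)| = 0.60254083 ≥ 5e-5
|T(2,2) − T(1,1)| = 0.01654355 ≥ 5e-5
|T(3,3) − T(2,2)| = 0.00091746 ≥ 5e-5
|T(4,4) − T(3,3)| = 0.00000636 < 5e-5

k = 4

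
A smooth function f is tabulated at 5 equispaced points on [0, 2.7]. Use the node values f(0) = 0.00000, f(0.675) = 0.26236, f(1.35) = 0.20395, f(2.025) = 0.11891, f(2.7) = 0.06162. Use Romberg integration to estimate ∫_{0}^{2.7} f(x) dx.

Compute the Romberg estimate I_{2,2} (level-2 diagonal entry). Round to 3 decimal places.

I_{0,0} (trapezoid, 1 panel, h=2.7000): 0.08319
I_{1,0} (trapezoid, 2 panels, h=1.3500): 0.31693
I_{2,0} (trapezoid, 4 panels, h=0.6750): 0.41582
I_{1,1} = 0.31693 + (0.31693 − 0.08319)/3 = 0.39484
I_{2,1} = 0.41582 + (0.41582 − 0.31693)/3 = 0.44878
I_{2,2} = 0.44878 + (0.44878 − 0.39484)/15 = 0.45238

0.452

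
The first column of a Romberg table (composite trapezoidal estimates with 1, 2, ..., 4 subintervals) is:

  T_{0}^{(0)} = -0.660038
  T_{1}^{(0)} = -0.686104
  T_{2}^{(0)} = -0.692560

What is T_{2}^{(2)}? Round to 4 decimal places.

-0.6947

Richardson extrapolation on the trapezoidal column (denominator 4−1=3):
T_{1}^{(1)} = (4·(-0.686104) − (-0.660038)) / 3 = -0.694793
T_{2}^{(1)} = -0.692560 + (-0.692560 − (-0.686104))/3 = -0.694712
T_{2}^{(2)} = (16·(-0.694712) − (-0.694793)) / 15 = -0.694707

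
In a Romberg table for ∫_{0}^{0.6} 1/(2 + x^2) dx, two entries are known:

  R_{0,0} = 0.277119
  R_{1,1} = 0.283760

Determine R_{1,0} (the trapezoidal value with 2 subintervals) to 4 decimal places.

From R_{1,1} = (4·R_{1,0} − R_{0,0})/3, solve for R_{1,0}:
4·R_{1,0} = 3·0.283760 + 0.277119 = 1.128399
R_{1,0} = 0.282100

0.2821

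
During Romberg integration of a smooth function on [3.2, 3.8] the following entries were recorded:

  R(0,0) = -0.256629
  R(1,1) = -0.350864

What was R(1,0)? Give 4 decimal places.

From R(1,1) = (4·R(1,0) − R(0,0))/3, solve for R(1,0):
4·R(1,0) = 3·(-0.350864) + (-0.256629) = -1.309221
R(1,0) = -0.327305

-0.3273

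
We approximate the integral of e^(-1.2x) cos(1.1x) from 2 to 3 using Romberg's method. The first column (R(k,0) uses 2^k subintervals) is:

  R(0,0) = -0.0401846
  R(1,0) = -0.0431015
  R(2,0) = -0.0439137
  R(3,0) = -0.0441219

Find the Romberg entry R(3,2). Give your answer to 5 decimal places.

R(2,1) = (4·(-0.0439137) − (-0.0431015)) / 3 = -0.0441844
R(3,1) = (4·(-0.0441219) − (-0.0439137)) / 3 = -0.0441913
R(3,2) = -0.0441913 + (-0.0441913 − (-0.0441844))/15 = -0.0441918

-0.04419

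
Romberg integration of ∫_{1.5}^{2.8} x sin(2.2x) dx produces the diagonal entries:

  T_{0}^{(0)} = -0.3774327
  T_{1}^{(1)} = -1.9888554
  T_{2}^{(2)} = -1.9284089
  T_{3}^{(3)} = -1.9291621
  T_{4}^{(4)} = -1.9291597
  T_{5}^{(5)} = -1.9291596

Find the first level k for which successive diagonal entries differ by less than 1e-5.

k = 4

|T_{1}^{(1)} − T_{0}^{(0)}| = 1.6114227 ≥ 1e-5
|T_{2}^{(2)} − T_{1}^{(1)}| = 0.0604465 ≥ 1e-5
|T_{3}^{(3)} − T_{2}^{(2)}| = 0.0007532 ≥ 1e-5
|T_{4}^{(4)} − T_{3}^{(3)}| = 0.0000024 < 1e-5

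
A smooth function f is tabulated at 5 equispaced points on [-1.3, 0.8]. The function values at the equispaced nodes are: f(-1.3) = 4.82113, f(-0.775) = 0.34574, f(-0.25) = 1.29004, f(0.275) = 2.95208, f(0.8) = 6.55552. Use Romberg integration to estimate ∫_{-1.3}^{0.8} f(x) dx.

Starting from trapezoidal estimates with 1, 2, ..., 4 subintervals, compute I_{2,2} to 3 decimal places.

I_{0,0} (trapezoid, 1 panel, h=2.1000): 11.94548
I_{1,0} (trapezoid, 2 panels, h=1.0500): 7.32728
I_{2,0} (trapezoid, 4 panels, h=0.5250): 5.39500
I_{1,1} = 7.32728 + (7.32728 − 11.94548)/3 = 5.78788
I_{2,1} = 5.39500 + (5.39500 − 7.32728)/3 = 4.75091
I_{2,2} = 4.75091 + (4.75091 − 5.78788)/15 = 4.68178

4.682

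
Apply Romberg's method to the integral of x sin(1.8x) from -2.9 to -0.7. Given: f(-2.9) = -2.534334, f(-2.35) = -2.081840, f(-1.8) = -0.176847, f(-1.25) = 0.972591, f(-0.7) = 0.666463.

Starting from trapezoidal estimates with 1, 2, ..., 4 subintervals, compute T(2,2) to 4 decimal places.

-1.2392

T(0,0) (trapezoid, 1 panel, h=2.2000): -2.054658
T(1,0) (trapezoid, 2 panels, h=1.1000): -1.221861
T(2,0) (trapezoid, 4 panels, h=0.5500): -1.221017
T(1,1) = -1.221861 + (-1.221861 − (-2.054658))/3 = -0.944262
T(2,1) = -1.221017 + (-1.221017 − (-1.221861))/3 = -1.220736
T(2,2) = -1.220736 + (-1.220736 − (-0.944262))/15 = -1.239168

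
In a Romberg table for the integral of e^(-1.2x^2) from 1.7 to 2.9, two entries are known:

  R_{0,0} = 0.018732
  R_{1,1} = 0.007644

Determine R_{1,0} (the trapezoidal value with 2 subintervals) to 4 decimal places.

From R_{1,1} = (4·R_{1,0} − R_{0,0})/3, solve for R_{1,0}:
4·R_{1,0} = 3·0.007644 + 0.018732 = 0.041664
R_{1,0} = 0.010416

0.0104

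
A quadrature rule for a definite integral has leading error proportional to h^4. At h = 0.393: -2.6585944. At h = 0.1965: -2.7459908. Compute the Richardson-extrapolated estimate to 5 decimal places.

-2.75182

The leading error scales as h^4; refining by a factor of 2 reduces it by 2^4 = 16.
Extrapolated value = (16·A(h/2) − A(h)) / (16 − 1)
= (16·(-2.7459908) − (-2.6585944)) / 15
= -41.2772584 / 15 = -2.7518172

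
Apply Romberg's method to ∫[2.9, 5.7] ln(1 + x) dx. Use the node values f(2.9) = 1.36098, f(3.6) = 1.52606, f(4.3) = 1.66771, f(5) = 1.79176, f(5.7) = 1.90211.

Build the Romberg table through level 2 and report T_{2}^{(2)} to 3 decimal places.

T_{0}^{(0)} (trapezoid, 1 panel, h=2.8000): 4.56833
T_{1}^{(0)} (trapezoid, 2 panels, h=1.4000): 4.61896
T_{2}^{(0)} (trapezoid, 4 panels, h=0.7000): 4.63195
T_{1}^{(1)} = 4.61896 + (4.61896 − 4.56833)/3 = 4.63584
T_{2}^{(1)} = 4.63195 + (4.63195 − 4.61896)/3 = 4.63628
T_{2}^{(2)} = 4.63628 + (4.63628 − 4.63584)/15 = 4.63631

4.636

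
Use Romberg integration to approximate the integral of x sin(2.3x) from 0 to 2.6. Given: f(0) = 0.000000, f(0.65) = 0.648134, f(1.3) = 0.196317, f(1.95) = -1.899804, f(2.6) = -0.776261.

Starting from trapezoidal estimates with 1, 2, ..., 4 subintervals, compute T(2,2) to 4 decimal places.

-1.2460

T(0,0) (trapezoid, 1 panel, h=2.6000): -1.009139
T(1,0) (trapezoid, 2 panels, h=1.3000): -0.249358
T(2,0) (trapezoid, 4 panels, h=0.6500): -0.938264
T(1,1) = -0.249358 + (-0.249358 − (-1.009139))/3 = 0.003902
T(2,1) = -0.938264 + (-0.938264 − (-0.249358))/3 = -1.167899
T(2,2) = -1.167899 + (-1.167899 − 0.003902)/15 = -1.246019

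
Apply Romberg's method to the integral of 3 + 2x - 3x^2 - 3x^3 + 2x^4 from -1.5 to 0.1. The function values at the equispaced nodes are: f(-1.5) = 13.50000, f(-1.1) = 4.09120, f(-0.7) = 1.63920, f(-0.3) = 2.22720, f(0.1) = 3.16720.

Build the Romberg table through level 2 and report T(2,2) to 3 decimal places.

6.018

T(0,0) (trapezoid, 1 panel, h=1.6000): 13.33376
T(1,0) (trapezoid, 2 panels, h=0.8000): 7.97824
T(2,0) (trapezoid, 4 panels, h=0.4000): 6.51648
T(1,1) = 7.97824 + (7.97824 − 13.33376)/3 = 6.19307
T(2,1) = 6.51648 + (6.51648 − 7.97824)/3 = 6.02923
T(2,2) = 6.02923 + (6.02923 − 6.19307)/15 = 6.01831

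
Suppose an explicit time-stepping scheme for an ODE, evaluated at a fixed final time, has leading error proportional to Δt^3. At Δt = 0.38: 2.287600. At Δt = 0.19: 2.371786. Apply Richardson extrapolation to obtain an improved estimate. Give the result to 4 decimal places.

The leading error scales as Δt^3; refining by a factor of 2 reduces it by 2^3 = 8.
Extrapolated value = (8·A(Δt/2) − A(Δt)) / (8 − 1)
= (8·2.371786 − 2.287600) / 7
= 16.686688 / 7 = 2.383813

2.3838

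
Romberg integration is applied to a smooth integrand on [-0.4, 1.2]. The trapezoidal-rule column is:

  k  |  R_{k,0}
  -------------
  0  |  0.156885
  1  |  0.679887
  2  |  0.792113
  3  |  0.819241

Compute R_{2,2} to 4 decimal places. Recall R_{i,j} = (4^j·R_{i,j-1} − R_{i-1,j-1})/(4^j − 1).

0.8279

Richardson extrapolation on the trapezoidal column (denominator 4−1=3):
R_{1,1} = 0.679887 + (0.679887 − 0.156885)/3 = 0.854221
R_{2,1} = (4·0.792113 − 0.679887) / 3 = 0.829522
R_{2,2} = (16·0.829522 − 0.854221) / 15 = 0.827875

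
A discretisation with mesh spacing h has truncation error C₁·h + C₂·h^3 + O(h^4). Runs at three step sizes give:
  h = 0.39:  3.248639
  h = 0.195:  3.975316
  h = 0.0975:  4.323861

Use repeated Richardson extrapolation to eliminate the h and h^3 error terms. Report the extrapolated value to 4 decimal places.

4.6682

First eliminate the h term (factor 2^1 = 2):
  B₁ = (2·3.975316 − 3.248639)/1 = 4.701993
  B₂ = (2·4.323861 − 3.975316)/1 = 4.672406
Then eliminate the h^3 term (factor 2^3 = 8):
  (8·4.672406 − 4.701993)/7 = 4.668179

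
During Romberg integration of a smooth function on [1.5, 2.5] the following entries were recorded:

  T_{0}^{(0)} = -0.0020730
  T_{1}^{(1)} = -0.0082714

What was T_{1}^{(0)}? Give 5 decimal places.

From T_{1}^{(1)} = (4·T_{1}^{(0)} − T_{0}^{(0)})/3, solve for T_{1}^{(0)}:
4·T_{1}^{(0)} = 3·(-0.0082714) + (-0.0020730) = -0.0268872
T_{1}^{(0)} = -0.0067218

-0.00672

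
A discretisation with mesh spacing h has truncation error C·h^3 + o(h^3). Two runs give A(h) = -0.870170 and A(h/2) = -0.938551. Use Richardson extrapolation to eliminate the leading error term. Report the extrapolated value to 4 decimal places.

-0.9483

Extrapolated value = (8·A(h/2) − A(h)) / (8 − 1)
= (8·(-0.938551) − (-0.870170)) / 7
= -6.638238 / 7 = -0.948320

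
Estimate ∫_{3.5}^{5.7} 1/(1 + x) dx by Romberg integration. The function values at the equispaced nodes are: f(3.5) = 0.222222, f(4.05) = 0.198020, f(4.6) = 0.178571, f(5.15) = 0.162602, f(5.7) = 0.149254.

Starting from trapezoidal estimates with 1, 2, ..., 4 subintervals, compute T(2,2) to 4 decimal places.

0.3980

T(0,0) (trapezoid, 1 panel, h=2.2000): 0.408624
T(1,0) (trapezoid, 2 panels, h=1.1000): 0.400740
T(2,0) (trapezoid, 4 panels, h=0.5500): 0.398712
T(1,1) = 0.400740 + (0.400740 − 0.408624)/3 = 0.398112
T(2,1) = 0.398712 + (0.398712 − 0.400740)/3 = 0.398036
T(2,2) = 0.398036 + (0.398036 − 0.398112)/15 = 0.398031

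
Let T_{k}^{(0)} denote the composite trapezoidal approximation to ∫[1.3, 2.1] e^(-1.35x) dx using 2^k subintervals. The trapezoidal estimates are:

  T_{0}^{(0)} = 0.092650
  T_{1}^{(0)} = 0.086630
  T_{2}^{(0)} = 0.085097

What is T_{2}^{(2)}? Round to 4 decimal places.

0.0846

T_{1}^{(1)} = (4·0.086630 − 0.092650) / 3 = 0.084623
T_{2}^{(1)} = (4·0.085097 − 0.086630) / 3 = 0.084586
T_{2}^{(2)} = (16·0.084586 − 0.084623) / 15 = 0.084584
(Column j=1 coincides with Simpson's rule on the same nodes.)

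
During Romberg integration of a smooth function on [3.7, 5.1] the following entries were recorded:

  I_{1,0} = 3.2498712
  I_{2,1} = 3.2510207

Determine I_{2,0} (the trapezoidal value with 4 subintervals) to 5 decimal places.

3.25073

From I_{2,1} = (4·I_{2,0} − I_{1,0})/3, solve for I_{2,0}:
4·I_{2,0} = 3·3.2510207 + 3.2498712 = 13.0029333
I_{2,0} = 3.2507333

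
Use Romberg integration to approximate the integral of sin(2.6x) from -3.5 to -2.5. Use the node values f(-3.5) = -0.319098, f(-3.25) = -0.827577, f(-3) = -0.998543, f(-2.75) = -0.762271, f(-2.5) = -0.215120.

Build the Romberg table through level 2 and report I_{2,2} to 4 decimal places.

-0.7400

I_{0,0} (trapezoid, 1 panel, h=1.0000): -0.267109
I_{1,0} (trapezoid, 2 panels, h=0.5000): -0.632826
I_{2,0} (trapezoid, 4 panels, h=0.2500): -0.713875
I_{1,1} = -0.632826 + (-0.632826 − (-0.267109))/3 = -0.754732
I_{2,1} = -0.713875 + (-0.713875 − (-0.632826))/3 = -0.740891
I_{2,2} = -0.740891 + (-0.740891 − (-0.754732))/15 = -0.739968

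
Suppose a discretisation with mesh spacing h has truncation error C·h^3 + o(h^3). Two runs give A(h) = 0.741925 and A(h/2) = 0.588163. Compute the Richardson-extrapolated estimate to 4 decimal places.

The leading error scales as h^3; refining by a factor of 2 reduces it by 2^3 = 8.
Extrapolated value = (8·A(h/2) − A(h)) / (8 − 1)
= (8·0.588163 − 0.741925) / 7
= 3.963379 / 7 = 0.566197

0.5662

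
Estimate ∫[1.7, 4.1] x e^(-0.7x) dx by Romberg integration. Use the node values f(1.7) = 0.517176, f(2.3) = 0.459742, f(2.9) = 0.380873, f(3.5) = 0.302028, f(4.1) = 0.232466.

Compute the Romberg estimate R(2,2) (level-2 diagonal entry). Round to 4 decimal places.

0.9119

R(0,0) (trapezoid, 1 panel, h=2.4000): 0.899570
R(1,0) (trapezoid, 2 panels, h=1.2000): 0.906833
R(2,0) (trapezoid, 4 panels, h=0.6000): 0.910478
R(1,1) = 0.906833 + (0.906833 − 0.899570)/3 = 0.909254
R(2,1) = 0.910478 + (0.910478 − 0.906833)/3 = 0.911693
R(2,2) = 0.911693 + (0.911693 − 0.909254)/15 = 0.911856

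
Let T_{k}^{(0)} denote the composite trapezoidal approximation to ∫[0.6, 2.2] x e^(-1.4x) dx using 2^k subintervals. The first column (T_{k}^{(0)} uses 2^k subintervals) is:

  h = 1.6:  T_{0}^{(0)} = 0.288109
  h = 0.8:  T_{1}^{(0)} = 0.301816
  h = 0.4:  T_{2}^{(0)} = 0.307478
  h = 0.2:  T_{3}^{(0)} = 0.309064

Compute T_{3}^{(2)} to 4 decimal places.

0.3096

T_{2}^{(1)} = 0.307478 + (0.307478 − 0.301816)/3 = 0.309365
T_{3}^{(1)} = (4·0.309064 − 0.307478) / 3 = 0.309593
T_{3}^{(2)} = (16·0.309593 − 0.309365) / 15 = 0.309608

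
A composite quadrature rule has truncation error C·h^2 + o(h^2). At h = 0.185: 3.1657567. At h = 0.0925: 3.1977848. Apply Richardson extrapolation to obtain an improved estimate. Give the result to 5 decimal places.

Extrapolated value = (4·A(h/2) − A(h)) / (4 − 1)
= (4·3.1977848 − 3.1657567) / 3
= 9.6253825 / 3 = 3.2084608

3.20846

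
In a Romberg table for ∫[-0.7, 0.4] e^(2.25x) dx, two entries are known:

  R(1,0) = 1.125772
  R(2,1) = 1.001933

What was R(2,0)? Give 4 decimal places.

1.0329

From R(2,1) = (4·R(2,0) − R(1,0))/3, solve for R(2,0):
4·R(2,0) = 3·1.001933 + 1.125772 = 4.131571
R(2,0) = 1.032893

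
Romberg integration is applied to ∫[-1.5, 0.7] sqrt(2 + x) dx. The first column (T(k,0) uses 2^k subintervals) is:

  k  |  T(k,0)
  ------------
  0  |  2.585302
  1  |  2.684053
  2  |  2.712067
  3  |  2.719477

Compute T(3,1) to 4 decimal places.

2.7219

T(3,1) = (4·2.719477 − 2.712067) / 3 = 2.721947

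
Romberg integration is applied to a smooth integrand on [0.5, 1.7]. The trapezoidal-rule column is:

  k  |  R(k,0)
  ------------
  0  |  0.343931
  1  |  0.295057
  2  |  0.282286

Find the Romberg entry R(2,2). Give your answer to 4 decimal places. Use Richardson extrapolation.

Richardson extrapolation on the trapezoidal column (denominator 4−1=3):
R(1,1) = 0.295057 + (0.295057 − 0.343931)/3 = 0.278766
R(2,1) = (4·0.282286 − 0.295057) / 3 = 0.278029
R(2,2) = 0.278029 + (0.278029 − 0.278766)/15 = 0.277980

0.2780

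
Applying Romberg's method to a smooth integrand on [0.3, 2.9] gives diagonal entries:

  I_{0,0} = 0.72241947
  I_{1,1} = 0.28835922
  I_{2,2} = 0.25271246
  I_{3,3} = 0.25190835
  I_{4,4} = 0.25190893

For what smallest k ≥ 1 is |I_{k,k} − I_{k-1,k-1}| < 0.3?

k = 2

|I_{1,1} − I_{0,0}| = 0.43406025 ≥ 0.3
|I_{2,2} − I_{1,1}| = 0.03564676 < 0.3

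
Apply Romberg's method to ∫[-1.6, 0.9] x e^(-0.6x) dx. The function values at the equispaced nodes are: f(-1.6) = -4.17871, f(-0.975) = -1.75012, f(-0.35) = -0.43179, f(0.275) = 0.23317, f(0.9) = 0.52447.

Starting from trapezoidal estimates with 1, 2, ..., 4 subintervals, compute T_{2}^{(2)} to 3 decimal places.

T_{0}^{(0)} (trapezoid, 1 panel, h=2.5000): -4.56780
T_{1}^{(0)} (trapezoid, 2 panels, h=1.2500): -2.82364
T_{2}^{(0)} (trapezoid, 4 panels, h=0.6250): -2.35991
T_{1}^{(1)} = -2.82364 + (-2.82364 − (-4.56780))/3 = -2.24225
T_{2}^{(1)} = -2.35991 + (-2.35991 − (-2.82364))/3 = -2.20533
T_{2}^{(2)} = -2.20533 + (-2.20533 − (-2.24225))/15 = -2.20287

-2.203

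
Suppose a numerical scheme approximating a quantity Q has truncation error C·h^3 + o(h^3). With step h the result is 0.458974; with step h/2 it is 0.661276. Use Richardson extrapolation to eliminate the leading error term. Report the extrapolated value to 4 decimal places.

Extrapolated value = (8·A(h/2) − A(h)) / (8 − 1)
= (8·0.661276 − 0.458974) / 7
= 4.831234 / 7 = 0.690176

0.6902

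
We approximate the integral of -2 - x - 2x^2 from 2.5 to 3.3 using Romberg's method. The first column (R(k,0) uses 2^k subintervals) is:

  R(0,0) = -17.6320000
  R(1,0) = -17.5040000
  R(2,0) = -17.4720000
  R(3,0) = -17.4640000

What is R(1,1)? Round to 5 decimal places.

Richardson extrapolation on the trapezoidal column (denominator 4−1=3):
R(1,1) = (4·(-17.5040000) − (-17.6320000)) / 3 = -17.4613333

-17.46133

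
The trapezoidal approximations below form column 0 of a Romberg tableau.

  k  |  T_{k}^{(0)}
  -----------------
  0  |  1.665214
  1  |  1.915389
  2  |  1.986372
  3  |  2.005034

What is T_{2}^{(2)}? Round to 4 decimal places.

Richardson extrapolation on the trapezoidal column (denominator 4−1=3):
T_{1}^{(1)} = 1.915389 + (1.915389 − 1.665214)/3 = 1.998781
T_{2}^{(1)} = (4·1.986372 − 1.915389) / 3 = 2.010033
T_{2}^{(2)} = 2.010033 + (2.010033 − 1.998781)/15 = 2.010783

2.0108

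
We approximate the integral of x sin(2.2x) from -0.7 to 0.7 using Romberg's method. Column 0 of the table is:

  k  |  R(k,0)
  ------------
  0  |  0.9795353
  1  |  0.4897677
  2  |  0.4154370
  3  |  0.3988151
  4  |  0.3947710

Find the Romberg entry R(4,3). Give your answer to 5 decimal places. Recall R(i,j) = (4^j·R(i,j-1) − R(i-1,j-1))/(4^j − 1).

R(2,1) = 0.4154370 + (0.4154370 − 0.4897677)/3 = 0.3906601
R(3,1) = (4·0.3988151 − 0.4154370) / 3 = 0.3932745
R(4,1) = 0.3947710 + (0.3947710 − 0.3988151)/3 = 0.3934230
R(3,2) = (16·0.3932745 − 0.3906601) / 15 = 0.3934488
R(4,2) = 0.3934230 + (0.3934230 − 0.3932745)/15 = 0.3934329
R(4,3) = (64·0.3934329 − 0.3934488) / 63 = 0.3934326
(Column j=1 coincides with Simpson's rule on the same nodes.)

0.39343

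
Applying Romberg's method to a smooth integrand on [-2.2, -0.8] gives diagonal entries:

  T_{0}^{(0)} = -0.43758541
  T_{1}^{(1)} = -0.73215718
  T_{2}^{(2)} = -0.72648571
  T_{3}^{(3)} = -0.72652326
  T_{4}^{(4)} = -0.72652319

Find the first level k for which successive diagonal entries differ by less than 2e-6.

k = 4

|T_{1}^{(1)} − T_{0}^{(0)}| = 0.29457177 ≥ 2e-6
|T_{2}^{(2)} − T_{1}^{(1)}| = 0.00567147 ≥ 2e-6
|T_{3}^{(3)} − T_{2}^{(2)}| = 0.00003755 ≥ 2e-6
|T_{4}^{(4)} − T_{3}^{(3)}| = 0.00000007 < 2e-6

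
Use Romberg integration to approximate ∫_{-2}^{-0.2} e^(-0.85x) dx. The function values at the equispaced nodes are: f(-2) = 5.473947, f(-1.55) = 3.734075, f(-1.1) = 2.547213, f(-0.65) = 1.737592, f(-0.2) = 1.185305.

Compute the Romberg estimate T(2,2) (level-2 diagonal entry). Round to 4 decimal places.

5.0455

T(0,0) (trapezoid, 1 panel, h=1.8000): 5.993327
T(1,0) (trapezoid, 2 panels, h=0.9000): 5.289155
T(2,0) (trapezoid, 4 panels, h=0.4500): 5.106828
T(1,1) = 5.289155 + (5.289155 − 5.993327)/3 = 5.054431
T(2,1) = 5.106828 + (5.106828 − 5.289155)/3 = 5.046052
T(2,2) = 5.046052 + (5.046052 − 5.054431)/15 = 5.045493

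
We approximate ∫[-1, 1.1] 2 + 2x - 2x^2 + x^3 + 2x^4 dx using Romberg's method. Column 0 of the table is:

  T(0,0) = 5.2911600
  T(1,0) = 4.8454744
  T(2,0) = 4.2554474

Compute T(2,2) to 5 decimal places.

4.01623

T(1,1) = (4·4.8454744 − 5.2911600) / 3 = 4.6969125
T(2,1) = 4.2554474 + (4.2554474 − 4.8454744)/3 = 4.0587717
T(2,2) = 4.0587717 + (4.0587717 − 4.6969125)/15 = 4.0162290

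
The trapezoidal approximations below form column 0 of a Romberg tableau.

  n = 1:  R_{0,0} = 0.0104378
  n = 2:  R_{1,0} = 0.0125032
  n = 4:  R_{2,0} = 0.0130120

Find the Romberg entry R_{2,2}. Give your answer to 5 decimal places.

0.01318

Richardson extrapolation on the trapezoidal column (denominator 4−1=3):
R_{1,1} = (4·0.0125032 − 0.0104378) / 3 = 0.0131917
R_{2,1} = (4·0.0130120 − 0.0125032) / 3 = 0.0131816
R_{2,2} = (16·0.0131816 − 0.0131917) / 15 = 0.0131809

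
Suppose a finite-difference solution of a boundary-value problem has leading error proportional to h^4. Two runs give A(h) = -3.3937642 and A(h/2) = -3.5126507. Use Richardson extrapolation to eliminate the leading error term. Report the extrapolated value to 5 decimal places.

Extrapolated value = (16·A(h/2) − A(h)) / (16 − 1)
= (16·(-3.5126507) − (-3.3937642)) / 15
= -52.8086470 / 15 = -3.5205765

-3.52058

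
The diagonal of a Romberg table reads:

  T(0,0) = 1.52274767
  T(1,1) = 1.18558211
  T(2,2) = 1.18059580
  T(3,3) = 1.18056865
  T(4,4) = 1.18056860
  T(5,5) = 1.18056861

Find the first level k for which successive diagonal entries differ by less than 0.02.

k = 2

|T(1,1) − T(0,0)| = 0.33716556 ≥ 0.02
|T(2,2) − T(1,1)| = 0.00498631 < 0.02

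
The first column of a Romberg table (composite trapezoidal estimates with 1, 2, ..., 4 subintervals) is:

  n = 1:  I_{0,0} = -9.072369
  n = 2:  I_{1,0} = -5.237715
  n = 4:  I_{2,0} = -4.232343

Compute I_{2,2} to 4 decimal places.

I_{1,1} = -5.237715 + (-5.237715 − (-9.072369))/3 = -3.959497
I_{2,1} = -4.232343 + (-4.232343 − (-5.237715))/3 = -3.897219
I_{2,2} = (16·(-3.897219) − (-3.959497)) / 15 = -3.893067

-3.8931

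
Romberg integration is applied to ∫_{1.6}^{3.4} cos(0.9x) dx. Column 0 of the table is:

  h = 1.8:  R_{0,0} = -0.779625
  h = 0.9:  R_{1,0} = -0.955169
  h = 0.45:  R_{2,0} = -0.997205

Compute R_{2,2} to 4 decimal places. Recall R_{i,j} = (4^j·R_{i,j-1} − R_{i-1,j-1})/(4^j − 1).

Richardson extrapolation on the trapezoidal column (denominator 4−1=3):
R_{1,1} = -0.955169 + (-0.955169 − (-0.779625))/3 = -1.013684
R_{2,1} = (4·(-0.997205) − (-0.955169)) / 3 = -1.011217
R_{2,2} = -1.011217 + (-1.011217 − (-1.013684))/15 = -1.011053

-1.0111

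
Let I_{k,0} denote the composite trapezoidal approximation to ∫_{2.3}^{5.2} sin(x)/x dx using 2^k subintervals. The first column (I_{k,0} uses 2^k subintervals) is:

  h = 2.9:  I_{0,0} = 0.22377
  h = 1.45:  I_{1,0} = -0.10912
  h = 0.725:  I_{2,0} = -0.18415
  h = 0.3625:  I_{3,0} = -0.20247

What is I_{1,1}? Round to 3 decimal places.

Richardson extrapolation on the trapezoidal column (denominator 4−1=3):
I_{1,1} = -0.10912 + (-0.10912 − 0.22377)/3 = -0.22008

-0.220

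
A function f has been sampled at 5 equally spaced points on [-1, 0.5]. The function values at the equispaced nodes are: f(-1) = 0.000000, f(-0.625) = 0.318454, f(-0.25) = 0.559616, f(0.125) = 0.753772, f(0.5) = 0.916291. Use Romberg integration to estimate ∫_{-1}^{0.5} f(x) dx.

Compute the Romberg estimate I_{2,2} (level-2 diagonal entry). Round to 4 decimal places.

0.7907

I_{0,0} (trapezoid, 1 panel, h=1.5000): 0.687218
I_{1,0} (trapezoid, 2 panels, h=0.7500): 0.763321
I_{2,0} (trapezoid, 4 panels, h=0.3750): 0.783745
I_{1,1} = 0.763321 + (0.763321 − 0.687218)/3 = 0.788689
I_{2,1} = 0.783745 + (0.783745 − 0.763321)/3 = 0.790553
I_{2,2} = 0.790553 + (0.790553 − 0.788689)/15 = 0.790677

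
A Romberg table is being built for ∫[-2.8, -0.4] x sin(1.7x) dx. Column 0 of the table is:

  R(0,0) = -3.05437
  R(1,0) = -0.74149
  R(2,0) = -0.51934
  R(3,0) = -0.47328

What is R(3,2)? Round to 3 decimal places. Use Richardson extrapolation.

-0.459

Richardson extrapolation on the trapezoidal column (denominator 4−1=3):
R(2,1) = (4·(-0.51934) − (-0.74149)) / 3 = -0.44529
R(3,1) = (4·(-0.47328) − (-0.51934)) / 3 = -0.45793
R(3,2) = -0.45793 + (-0.45793 − (-0.44529))/15 = -0.45877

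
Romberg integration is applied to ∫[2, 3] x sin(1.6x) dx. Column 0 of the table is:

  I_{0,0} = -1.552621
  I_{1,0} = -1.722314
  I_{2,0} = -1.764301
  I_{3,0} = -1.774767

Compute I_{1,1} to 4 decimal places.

Richardson extrapolation on the trapezoidal column (denominator 4−1=3):
I_{1,1} = -1.722314 + (-1.722314 − (-1.552621))/3 = -1.778878

-1.7789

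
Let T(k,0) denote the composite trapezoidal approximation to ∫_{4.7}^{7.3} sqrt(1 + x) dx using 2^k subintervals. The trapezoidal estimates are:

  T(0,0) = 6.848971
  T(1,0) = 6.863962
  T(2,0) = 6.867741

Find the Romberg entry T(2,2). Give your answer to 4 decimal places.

Richardson extrapolation on the trapezoidal column (denominator 4−1=3):
T(1,1) = 6.863962 + (6.863962 − 6.848971)/3 = 6.868959
T(2,1) = 6.867741 + (6.867741 − 6.863962)/3 = 6.869001
T(2,2) = 6.869001 + (6.869001 − 6.868959)/15 = 6.869004

6.8690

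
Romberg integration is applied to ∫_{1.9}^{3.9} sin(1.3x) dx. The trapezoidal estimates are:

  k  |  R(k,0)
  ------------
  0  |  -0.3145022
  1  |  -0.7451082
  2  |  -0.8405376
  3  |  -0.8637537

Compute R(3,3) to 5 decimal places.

Richardson extrapolation on the trapezoidal column (denominator 4−1=3):
R(1,1) = (4·(-0.7451082) − (-0.3145022)) / 3 = -0.8886435
R(2,1) = -0.8405376 + (-0.8405376 − (-0.7451082))/3 = -0.8723474
R(3,1) = -0.8637537 + (-0.8637537 − (-0.8405376))/3 = -0.8714924
R(2,2) = -0.8723474 + (-0.8723474 − (-0.8886435))/15 = -0.8712610
R(3,2) = (16·(-0.8714924) − (-0.8723474)) / 15 = -0.8714354
R(3,3) = (64·(-0.8714354) − (-0.8712610)) / 63 = -0.8714382

-0.87144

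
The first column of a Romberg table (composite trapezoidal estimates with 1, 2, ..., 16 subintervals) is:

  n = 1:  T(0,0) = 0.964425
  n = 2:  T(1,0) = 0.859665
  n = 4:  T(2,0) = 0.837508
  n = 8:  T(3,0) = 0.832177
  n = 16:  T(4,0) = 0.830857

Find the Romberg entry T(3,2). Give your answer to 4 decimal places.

T(2,1) = (4·0.837508 − 0.859665) / 3 = 0.830122
T(3,1) = (4·0.832177 − 0.837508) / 3 = 0.830400
T(3,2) = 0.830400 + (0.830400 − 0.830122)/15 = 0.830419
(Column j=1 coincides with Simpson's rule on the same nodes.)

0.8304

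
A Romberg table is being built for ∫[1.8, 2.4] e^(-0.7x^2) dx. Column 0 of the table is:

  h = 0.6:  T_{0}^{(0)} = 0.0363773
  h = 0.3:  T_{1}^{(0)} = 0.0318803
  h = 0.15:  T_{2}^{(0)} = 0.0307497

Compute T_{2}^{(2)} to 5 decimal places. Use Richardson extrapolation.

Richardson extrapolation on the trapezoidal column (denominator 4−1=3):
T_{1}^{(1)} = 0.0318803 + (0.0318803 − 0.0363773)/3 = 0.0303813
T_{2}^{(1)} = (4·0.0307497 − 0.0318803) / 3 = 0.0303728
T_{2}^{(2)} = 0.0303728 + (0.0303728 − 0.0303813)/15 = 0.0303722
(Column j=1 coincides with Simpson's rule on the same nodes.)

0.03037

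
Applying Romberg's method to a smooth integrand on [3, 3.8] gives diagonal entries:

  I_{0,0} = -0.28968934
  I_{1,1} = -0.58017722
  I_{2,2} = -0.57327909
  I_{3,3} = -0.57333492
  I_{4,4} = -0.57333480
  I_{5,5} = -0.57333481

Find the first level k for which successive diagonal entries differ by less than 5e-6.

|I_{1,1} − I_{0,0}| = 0.29048788 ≥ 5e-6
|I_{2,2} − I_{1,1}| = 0.00689813 ≥ 5e-6
|I_{3,3} − I_{2,2}| = 0.00005583 ≥ 5e-6
|I_{4,4} − I_{3,3}| = 0.00000012 < 5e-6

k = 4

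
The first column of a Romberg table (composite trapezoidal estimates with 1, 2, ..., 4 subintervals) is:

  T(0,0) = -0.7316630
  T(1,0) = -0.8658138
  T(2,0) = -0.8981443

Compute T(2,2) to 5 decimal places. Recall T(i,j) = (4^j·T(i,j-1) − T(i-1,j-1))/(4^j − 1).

Richardson extrapolation on the trapezoidal column (denominator 4−1=3):
T(1,1) = -0.8658138 + (-0.8658138 − (-0.7316630))/3 = -0.9105307
T(2,1) = -0.8981443 + (-0.8981443 − (-0.8658138))/3 = -0.9089211
T(2,2) = (16·(-0.9089211) − (-0.9105307)) / 15 = -0.9088138
(Column j=1 coincides with Simpson's rule on the same nodes.)

-0.90881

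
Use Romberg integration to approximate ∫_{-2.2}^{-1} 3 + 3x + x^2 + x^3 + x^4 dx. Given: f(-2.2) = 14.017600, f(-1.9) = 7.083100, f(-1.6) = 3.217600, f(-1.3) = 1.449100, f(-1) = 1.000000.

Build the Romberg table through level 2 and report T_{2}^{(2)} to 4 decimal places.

T_{0}^{(0)} (trapezoid, 1 panel, h=1.2000): 9.010560
T_{1}^{(0)} (trapezoid, 2 panels, h=0.6000): 6.435840
T_{2}^{(0)} (trapezoid, 4 panels, h=0.3000): 5.777580
T_{1}^{(1)} = 6.435840 + (6.435840 − 9.010560)/3 = 5.577600
T_{2}^{(1)} = 5.777580 + (5.777580 − 6.435840)/3 = 5.558160
T_{2}^{(2)} = 5.558160 + (5.558160 − 5.577600)/15 = 5.556864

5.5569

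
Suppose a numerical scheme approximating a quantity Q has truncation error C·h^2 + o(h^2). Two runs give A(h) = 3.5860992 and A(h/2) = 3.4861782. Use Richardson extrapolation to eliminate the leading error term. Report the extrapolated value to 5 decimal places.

3.45287

Extrapolated value = (4·A(h/2) − A(h)) / (4 − 1)
= (4·3.4861782 − 3.5860992) / 3
= 10.3586136 / 3 = 3.4528712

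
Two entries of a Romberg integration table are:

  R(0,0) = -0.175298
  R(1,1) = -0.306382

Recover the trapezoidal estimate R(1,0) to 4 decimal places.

-0.2736

From R(1,1) = (4·R(1,0) − R(0,0))/3, solve for R(1,0):
4·R(1,0) = 3·(-0.306382) + (-0.175298) = -1.094444
R(1,0) = -0.273611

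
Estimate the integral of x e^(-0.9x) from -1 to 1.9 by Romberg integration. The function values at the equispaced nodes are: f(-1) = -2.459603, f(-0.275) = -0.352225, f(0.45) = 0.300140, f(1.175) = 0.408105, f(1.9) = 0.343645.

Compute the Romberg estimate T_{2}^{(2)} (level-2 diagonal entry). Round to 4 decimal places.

-0.3036

T_{0}^{(0)} (trapezoid, 1 panel, h=2.9000): -3.068139
T_{1}^{(0)} (trapezoid, 2 panels, h=1.4500): -1.098867
T_{2}^{(0)} (trapezoid, 4 panels, h=0.7250): -0.508920
T_{1}^{(1)} = -1.098867 + (-1.098867 − (-3.068139))/3 = -0.442443
T_{2}^{(1)} = -0.508920 + (-0.508920 − (-1.098867))/3 = -0.312271
T_{2}^{(2)} = -0.312271 + (-0.312271 − (-0.442443))/15 = -0.303593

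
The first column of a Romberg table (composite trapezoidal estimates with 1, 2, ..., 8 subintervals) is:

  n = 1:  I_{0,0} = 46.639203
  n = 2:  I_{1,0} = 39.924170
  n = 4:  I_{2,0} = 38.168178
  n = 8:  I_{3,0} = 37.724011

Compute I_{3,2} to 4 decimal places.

37.5755

Richardson extrapolation on the trapezoidal column (denominator 4−1=3):
I_{2,1} = 38.168178 + (38.168178 − 39.924170)/3 = 37.582847
I_{3,1} = (4·37.724011 − 38.168178) / 3 = 37.575955
I_{3,2} = 37.575955 + (37.575955 − 37.582847)/15 = 37.575496
(Column j=1 coincides with Simpson's rule on the same nodes.)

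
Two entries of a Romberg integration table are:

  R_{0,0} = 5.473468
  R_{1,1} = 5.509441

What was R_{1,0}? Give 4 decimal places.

5.5004

From R_{1,1} = (4·R_{1,0} − R_{0,0})/3, solve for R_{1,0}:
4·R_{1,0} = 3·5.509441 + 5.473468 = 22.001791
R_{1,0} = 5.500448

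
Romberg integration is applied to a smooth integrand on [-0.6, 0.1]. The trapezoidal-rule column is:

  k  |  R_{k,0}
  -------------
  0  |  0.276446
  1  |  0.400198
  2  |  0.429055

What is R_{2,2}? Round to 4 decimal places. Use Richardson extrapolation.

Richardson extrapolation on the trapezoidal column (denominator 4−1=3):
R_{1,1} = (4·0.400198 − 0.276446) / 3 = 0.441449
R_{2,1} = 0.429055 + (0.429055 − 0.400198)/3 = 0.438674
R_{2,2} = (16·0.438674 − 0.441449) / 15 = 0.438489

0.4385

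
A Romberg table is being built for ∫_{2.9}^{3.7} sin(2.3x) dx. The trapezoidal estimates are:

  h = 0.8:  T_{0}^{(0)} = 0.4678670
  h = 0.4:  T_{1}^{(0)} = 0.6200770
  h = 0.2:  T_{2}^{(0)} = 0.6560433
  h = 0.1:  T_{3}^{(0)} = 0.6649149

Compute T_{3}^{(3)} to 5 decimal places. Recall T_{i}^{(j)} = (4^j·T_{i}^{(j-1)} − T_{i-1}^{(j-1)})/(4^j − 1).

0.66786

T_{1}^{(1)} = (4·0.6200770 − 0.4678670) / 3 = 0.6708137
T_{2}^{(1)} = (4·0.6560433 − 0.6200770) / 3 = 0.6680321
T_{3}^{(1)} = 0.6649149 + (0.6649149 − 0.6560433)/3 = 0.6678721
T_{2}^{(2)} = (16·0.6680321 − 0.6708137) / 15 = 0.6678467
T_{3}^{(2)} = (16·0.6678721 − 0.6680321) / 15 = 0.6678614
T_{3}^{(3)} = 0.6678614 + (0.6678614 − 0.6678467)/63 = 0.6678616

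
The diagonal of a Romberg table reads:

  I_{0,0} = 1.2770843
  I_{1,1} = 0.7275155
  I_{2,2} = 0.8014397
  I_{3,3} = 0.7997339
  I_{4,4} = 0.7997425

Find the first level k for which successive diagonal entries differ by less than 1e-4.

|I_{1,1} − I_{0,0}| = 0.5495688 ≥ 1e-4
|I_{2,2} − I_{1,1}| = 0.0739242 ≥ 1e-4
|I_{3,3} − I_{2,2}| = 0.0017058 ≥ 1e-4
|I_{4,4} − I_{3,3}| = 0.0000086 < 1e-4

k = 4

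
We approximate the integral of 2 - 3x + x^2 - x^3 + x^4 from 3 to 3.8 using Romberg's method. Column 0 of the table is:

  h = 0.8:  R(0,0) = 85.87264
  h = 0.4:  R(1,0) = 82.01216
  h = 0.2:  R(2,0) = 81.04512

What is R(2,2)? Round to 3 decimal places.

80.723

Richardson extrapolation on the trapezoidal column (denominator 4−1=3):
R(1,1) = (4·82.01216 − 85.87264) / 3 = 80.72533
R(2,1) = 81.04512 + (81.04512 − 82.01216)/3 = 80.72277
R(2,2) = 80.72277 + (80.72277 − 80.72533)/15 = 80.72260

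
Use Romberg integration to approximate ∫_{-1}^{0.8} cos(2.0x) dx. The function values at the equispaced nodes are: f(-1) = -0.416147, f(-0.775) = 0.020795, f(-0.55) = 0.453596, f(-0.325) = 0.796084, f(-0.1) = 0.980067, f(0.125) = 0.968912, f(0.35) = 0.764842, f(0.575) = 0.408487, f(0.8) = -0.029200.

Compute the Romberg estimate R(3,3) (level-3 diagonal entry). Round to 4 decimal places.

0.9544

R(0,0) (trapezoid, 1 panel, h=1.8000): -0.400812
R(1,0) (trapezoid, 2 panels, h=0.9000): 0.681654
R(2,0) (trapezoid, 4 panels, h=0.4500): 0.889124
R(3,0) (trapezoid, 8 panels, h=0.2250): 0.938275
R(1,1) = 0.681654 + (0.681654 − (-0.400812))/3 = 1.042476
R(2,1) = 0.889124 + (0.889124 − 0.681654)/3 = 0.958281
R(3,1) = 0.938275 + (0.938275 − 0.889124)/3 = 0.954659
R(2,2) = 0.958281 + (0.958281 − 1.042476)/15 = 0.952668
R(3,2) = 0.954659 + (0.954659 − 0.958281)/15 = 0.954418
R(3,3) = 0.954418 + (0.954418 − 0.952668)/63 = 0.954446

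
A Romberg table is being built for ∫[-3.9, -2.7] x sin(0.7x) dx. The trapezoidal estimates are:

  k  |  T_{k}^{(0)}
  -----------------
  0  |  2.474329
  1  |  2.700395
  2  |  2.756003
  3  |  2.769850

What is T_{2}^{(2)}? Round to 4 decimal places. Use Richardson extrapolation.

T_{1}^{(1)} = (4·2.700395 − 2.474329) / 3 = 2.775750
T_{2}^{(1)} = (4·2.756003 − 2.700395) / 3 = 2.774539
T_{2}^{(2)} = 2.774539 + (2.774539 − 2.775750)/15 = 2.774458

2.7745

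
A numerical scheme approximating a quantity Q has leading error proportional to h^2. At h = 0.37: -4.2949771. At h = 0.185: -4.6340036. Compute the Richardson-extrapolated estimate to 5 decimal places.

-4.74701

Extrapolated value = (4·A(h/2) − A(h)) / (4 − 1)
= (4·(-4.6340036) − (-4.2949771)) / 3
= -14.2410373 / 3 = -4.7470124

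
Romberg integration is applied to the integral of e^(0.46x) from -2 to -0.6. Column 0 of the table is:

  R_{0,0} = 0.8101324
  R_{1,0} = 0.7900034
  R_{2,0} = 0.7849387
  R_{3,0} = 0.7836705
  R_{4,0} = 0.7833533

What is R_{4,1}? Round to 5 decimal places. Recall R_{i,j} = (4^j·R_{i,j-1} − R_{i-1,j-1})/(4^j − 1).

0.78325

R_{4,1} = 0.7833533 + (0.7833533 − 0.7836705)/3 = 0.7832476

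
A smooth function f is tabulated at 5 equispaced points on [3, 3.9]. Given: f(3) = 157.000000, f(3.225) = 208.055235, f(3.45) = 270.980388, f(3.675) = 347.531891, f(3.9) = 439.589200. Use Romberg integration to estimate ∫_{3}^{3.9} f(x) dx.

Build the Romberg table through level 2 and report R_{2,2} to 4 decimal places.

R_{0,0} (trapezoid, 1 panel, h=0.9000): 268.465140
R_{1,0} (trapezoid, 2 panels, h=0.4500): 256.173745
R_{2,0} (trapezoid, 4 panels, h=0.2250): 253.093976
R_{1,1} = 256.173745 + (256.173745 − 268.465140)/3 = 252.076613
R_{2,1} = 253.093976 + (253.093976 − 256.173745)/3 = 252.067386
R_{2,2} = 252.067386 + (252.067386 − 252.076613)/15 = 252.066771

252.0668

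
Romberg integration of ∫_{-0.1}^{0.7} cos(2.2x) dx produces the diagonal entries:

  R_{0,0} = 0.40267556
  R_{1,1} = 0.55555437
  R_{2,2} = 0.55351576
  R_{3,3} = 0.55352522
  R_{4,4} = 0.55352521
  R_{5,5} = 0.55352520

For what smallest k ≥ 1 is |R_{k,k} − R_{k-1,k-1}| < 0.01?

k = 2

|R_{1,1} − R_{0,0}| = 0.15287881 ≥ 0.01
|R_{2,2} − R_{1,1}| = 0.00203861 < 0.01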